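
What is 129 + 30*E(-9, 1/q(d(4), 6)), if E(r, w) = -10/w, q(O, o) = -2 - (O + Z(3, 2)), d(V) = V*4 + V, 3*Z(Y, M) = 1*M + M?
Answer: 7129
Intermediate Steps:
Z(Y, M) = 2*M/3 (Z(Y, M) = (1*M + M)/3 = (M + M)/3 = (2*M)/3 = 2*M/3)
d(V) = 5*V (d(V) = 4*V + V = 5*V)
q(O, o) = -10/3 - O (q(O, o) = -2 - (O + (⅔)*2) = -2 - (O + 4/3) = -2 - (4/3 + O) = -2 + (-4/3 - O) = -10/3 - O)
129 + 30*E(-9, 1/q(d(4), 6)) = 129 + 30*(-10/(1/(-10/3 - 5*4))) = 129 + 30*(-10/(1/(-10/3 - 1*20))) = 129 + 30*(-10/(1/(-10/3 - 20))) = 129 + 30*(-10/(1/(-70/3))) = 129 + 30*(-10/(-3/70)) = 129 + 30*(-10*(-70/3)) = 129 + 30*(700/3) = 129 + 7000 = 7129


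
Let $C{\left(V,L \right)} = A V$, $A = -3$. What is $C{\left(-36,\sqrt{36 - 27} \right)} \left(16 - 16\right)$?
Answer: $0$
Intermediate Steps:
$C{\left(V,L \right)} = - 3 V$
$C{\left(-36,\sqrt{36 - 27} \right)} \left(16 - 16\right) = \left(-3\right) \left(-36\right) \left(16 - 16\right) = 108 \left(16 - 16\right) = 108 \cdot 0 = 0$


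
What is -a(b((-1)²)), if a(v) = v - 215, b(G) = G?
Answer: 214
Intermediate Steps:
a(v) = -215 + v
-a(b((-1)²)) = -(-215 + (-1)²) = -(-215 + 1) = -1*(-214) = 214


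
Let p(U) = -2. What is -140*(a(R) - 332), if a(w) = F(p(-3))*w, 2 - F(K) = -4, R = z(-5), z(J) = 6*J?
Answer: 71680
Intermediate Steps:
R = -30 (R = 6*(-5) = -30)
F(K) = 6 (F(K) = 2 - 1*(-4) = 2 + 4 = 6)
a(w) = 6*w
-140*(a(R) - 332) = -140*(6*(-30) - 332) = -140*(-180 - 332) = -140*(-512) = 71680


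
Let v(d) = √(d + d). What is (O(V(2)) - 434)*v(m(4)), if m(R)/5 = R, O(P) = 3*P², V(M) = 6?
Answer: -652*√10 ≈ -2061.8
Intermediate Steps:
m(R) = 5*R
v(d) = √2*√d (v(d) = √(2*d) = √2*√d)
(O(V(2)) - 434)*v(m(4)) = (3*6² - 434)*(√2*√(5*4)) = (3*36 - 434)*(√2*√20) = (108 - 434)*(√2*(2*√5)) = -652*√10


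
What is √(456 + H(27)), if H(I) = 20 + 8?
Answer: 22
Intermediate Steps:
H(I) = 28
√(456 + H(27)) = √(456 + 28) = √484 = 22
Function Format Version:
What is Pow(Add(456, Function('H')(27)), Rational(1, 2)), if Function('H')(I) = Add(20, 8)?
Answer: 22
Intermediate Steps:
Function('H')(I) = 28
Pow(Add(456, Function('H')(27)), Rational(1, 2)) = Pow(Add(456, 28), Rational(1, 2)) = Pow(484, Rational(1, 2)) = 22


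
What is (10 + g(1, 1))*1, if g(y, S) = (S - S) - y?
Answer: 9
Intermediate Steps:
g(y, S) = -y (g(y, S) = 0 - y = -y)
(10 + g(1, 1))*1 = (10 - 1*1)*1 = (10 - 1)*1 = 9*1 = 9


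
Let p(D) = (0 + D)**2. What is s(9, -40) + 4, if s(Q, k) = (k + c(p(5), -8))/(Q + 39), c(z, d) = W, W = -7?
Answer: 145/48 ≈ 3.0208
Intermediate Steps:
p(D) = D**2
c(z, d) = -7
s(Q, k) = (-7 + k)/(39 + Q) (s(Q, k) = (k - 7)/(Q + 39) = (-7 + k)/(39 + Q))
s(9, -40) + 4 = (-7 - 40)/(39 + 9) + 4 = -47/48 + 4 = 145/48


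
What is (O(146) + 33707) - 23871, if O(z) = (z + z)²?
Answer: 95100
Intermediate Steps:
O(z) = 4*z² (O(z) = (2*z)² = 4*z²)
(O(146) + 33707) - 23871 = (4*146² + 33707) - 23871 = (4*21316 + 33707) - 23871 = (85264 + 33707) - 23871 = 118971 - 23871 = 95100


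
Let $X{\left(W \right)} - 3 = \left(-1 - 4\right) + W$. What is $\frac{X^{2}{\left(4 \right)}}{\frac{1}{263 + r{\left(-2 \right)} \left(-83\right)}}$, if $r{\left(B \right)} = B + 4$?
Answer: $388$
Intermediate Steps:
$r{\left(B \right)} = 4 + B$
$X{\left(W \right)} = -2 + W$ ($X{\left(W \right)} = 3 + \left(\left(-1 - 4\right) + W\right) = 3 + \left(-5 + W\right) = -2 + W$)
$\frac{X^{2}{\left(4 \right)}}{\frac{1}{263 + r{\left(-2 \right)} \left(-83\right)}} = \frac{\left(-2 + 4\right)^{2}}{\frac{1}{263 + \left(4 - 2\right) \left(-83\right)}} = \frac{2^{2}}{\frac{1}{263 + 2 \left(-83\right)}} = \frac{4}{\frac{1}{263 - 166}} = \frac{4}{\frac{1}{97}} = 4 \frac{1}{\frac{1}{97}} = 4 \cdot 97 = 388$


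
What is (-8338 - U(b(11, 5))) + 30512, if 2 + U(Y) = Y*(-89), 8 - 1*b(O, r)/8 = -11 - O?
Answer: 43536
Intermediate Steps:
b(O, r) = 152 + 8*O (b(O, r) = 64 - 8*(-11 - O) = 64 + (88 + 8*O) = 152 + 8*O)
U(Y) = -2 - 89*Y (U(Y) = -2 + Y*(-89) = -2 - 89*Y)
(-8338 - U(b(11, 5))) + 30512 = (-8338 - (-2 - 89*(152 + 8*11))) + 30512 = (-8338 - (-2 - 89*(152 + 88))) + 30512 = (-8338 - (-2 - 89*240)) + 30512 = (-8338 - (-2 - 21360)) + 30512 = (-8338 - 1*(-21362)) + 30512 = (-8338 + 21362) + 30512 = 13024 + 30512 = 43536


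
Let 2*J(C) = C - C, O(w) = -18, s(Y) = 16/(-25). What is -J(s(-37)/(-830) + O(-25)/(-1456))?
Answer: 0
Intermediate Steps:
s(Y) = -16/25 (s(Y) = 16*(-1/25) = -16/25)
J(C) = 0 (J(C) = (C - C)/2 = (½)*0 = 0)
-J(s(-37)/(-830) + O(-25)/(-1456)) = -1*0 = 0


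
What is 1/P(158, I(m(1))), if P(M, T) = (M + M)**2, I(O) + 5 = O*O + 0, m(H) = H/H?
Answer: 1/99856 ≈ 1.0014e-5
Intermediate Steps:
m(H) = 1
I(O) = -5 + O**2 (I(O) = -5 + (O*O + 0) = -5 + (O**2 + 0) = -5 + O**2)
P(M, T) = 4*M**2 (P(M, T) = (2*M)**2 = 4*M**2)
1/P(158, I(m(1))) = 1/(4*158**2) = 1/(4*24964) = 1/99856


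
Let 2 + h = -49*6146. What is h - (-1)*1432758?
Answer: 1131602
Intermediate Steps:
h = -301156 (h = -2 - 49*6146 = -2 - 301154 = -301156)
h - (-1)*1432758 = -301156 - (-1)*1432758 = -301156 - 1*(-1432758) = -301156 + 1432758 = 1131602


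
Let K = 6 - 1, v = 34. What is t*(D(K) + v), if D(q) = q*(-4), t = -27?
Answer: -378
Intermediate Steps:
K = 5
D(q) = -4*q
t*(D(K) + v) = -27*(-4*5 + 34) = -27*(-20 + 34) = -27*14 = -378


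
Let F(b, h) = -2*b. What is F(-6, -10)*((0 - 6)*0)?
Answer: 0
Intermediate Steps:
F(-6, -10)*((0 - 6)*0) = (-2*(-6))*((0 - 6)*0) = 12*(-6*0) = 12*0 = 0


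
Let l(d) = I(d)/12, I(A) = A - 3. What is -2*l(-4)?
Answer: 7/6 ≈ 1.1667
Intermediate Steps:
I(A) = -3 + A
l(d) = -¼ + d/12 (l(d) = (-3 + d)/12 = (-3 + d)*(1/12) = -¼ + d/12)
-2*l(-4) = -2*(-¼ + (1/12)*(-4)) = -2*(-¼ - ⅓) = -2*(-7/12) = 7/6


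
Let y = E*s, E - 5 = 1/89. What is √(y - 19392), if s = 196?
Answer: 2*I*√36456002/89 ≈ 135.68*I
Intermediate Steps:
E = 446/89 (E = 5 + 1/89 = 446/89 ≈ 5.0112)
y = 87416/89 (y = (446/89)*196 = 87416/89 ≈ 982.20)
√(y - 19392) = √(87416/89 - 19392) = √(-1638472/89) = 2*I*√36456002/89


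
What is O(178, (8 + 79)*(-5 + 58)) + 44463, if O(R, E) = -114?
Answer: 44349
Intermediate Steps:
O(178, (8 + 79)*(-5 + 58)) + 44463 = -114 + 44463 = 44349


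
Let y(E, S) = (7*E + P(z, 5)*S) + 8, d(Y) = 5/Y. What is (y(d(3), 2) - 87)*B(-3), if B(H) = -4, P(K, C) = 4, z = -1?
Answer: 712/3 ≈ 237.33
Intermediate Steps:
y(E, S) = 8 + 4*S + 7*E (y(E, S) = (7*E + 4*S) + 8 = (4*S + 7*E) + 8 = 8 + 4*S + 7*E)
(y(d(3), 2) - 87)*B(-3) = ((8 + 4*2 + 7*(5/3)) - 87)*(-4) = ((8 + 8 + 7*(5*(⅓))) - 87)*(-4) = ((8 + 8 + 7*(5/3)) - 87)*(-4) = ((8 + 8 + 35/3) - 87)*(-4) = (83/3 - 87)*(-4) = -178/3*(-4) = 712/3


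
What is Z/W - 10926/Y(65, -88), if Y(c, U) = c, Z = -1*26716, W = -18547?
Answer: -200907982/1205555 ≈ -166.65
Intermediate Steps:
Z = -26716
Z/W - 10926/Y(65, -88) = -26716/(-18547) - 10926/65 = -26716*(-1/18547) - 10926*1/65 = 26716/18547 - 10926/65 = -200907982/1205555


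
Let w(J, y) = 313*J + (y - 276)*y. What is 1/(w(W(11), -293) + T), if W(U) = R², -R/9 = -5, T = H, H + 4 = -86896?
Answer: 1/713642 ≈ 1.4013e-6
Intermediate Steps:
H = -86900 (H = -4 - 86896 = -86900)
T = -86900
R = 45 (R = -9*(-5) = 45)
W(U) = 2025 (W(U) = 45² = 2025)
w(J, y) = 313*J + y*(-276 + y) (w(J, y) = 313*J + (-276 + y)*y = 313*J + y*(-276 + y))
1/(w(W(11), -293) + T) = 1/(((-293)² - 276*(-293) + 313*2025) - 86900) = 1/((85849 + 80868 + 633825) - 86900) = 1/(800542 - 86900) = 1/713642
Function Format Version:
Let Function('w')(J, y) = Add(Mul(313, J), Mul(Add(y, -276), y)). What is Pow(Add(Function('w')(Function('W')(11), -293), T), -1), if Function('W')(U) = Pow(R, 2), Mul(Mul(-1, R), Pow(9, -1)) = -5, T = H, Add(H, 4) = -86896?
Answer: Rational(1, 713642) ≈ 1.4013e-6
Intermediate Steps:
H = -86900 (H = Add(-4, -86896) = -86900)
T = -86900
R = 45 (R = Mul(-9, -5) = 45)
Function('W')(U) = 2025 (Function('W')(U) = Pow(45, 2) = 2025)
Function('w')(J, y) = Add(Mul(313, J), Mul(y, Add(-276, y))) (Function('w')(J, y) = Add(Mul(313, J), Mul(Add(-276, y), y)) = Add(Mul(313, J), Mul(y, Add(-276, y))))
Pow(Add(Function('w')(Function('W')(11), -293), T), -1) = Pow(Add(Add(Pow(-293, 2), Mul(-276, -293), Mul(313, 2025)), -86900), -1) = Pow(Add(Add(85849, 80868, 633825), -86900), -1) = Pow(Add(800542, -86900), -1) = Pow(713642, -1) = Rational(1, 713642)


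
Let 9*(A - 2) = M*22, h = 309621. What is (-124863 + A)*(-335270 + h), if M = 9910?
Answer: 23231043121/9 ≈ 2.5812e+9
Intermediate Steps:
A = 218038/9 (A = 2 + (9910*22)/9 = 2 + (⅑)*218020 = 2 + 218020/9 = 218038/9 ≈ 24226.)
(-124863 + A)*(-335270 + h) = (-124863 + 218038/9)*(-335270 + 309621) = -905729/9*(-25649) = 23231043121/9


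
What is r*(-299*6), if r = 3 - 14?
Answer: 19734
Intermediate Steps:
r = -11
r*(-299*6) = -(-3289)*6 = -11*(-1794) = 19734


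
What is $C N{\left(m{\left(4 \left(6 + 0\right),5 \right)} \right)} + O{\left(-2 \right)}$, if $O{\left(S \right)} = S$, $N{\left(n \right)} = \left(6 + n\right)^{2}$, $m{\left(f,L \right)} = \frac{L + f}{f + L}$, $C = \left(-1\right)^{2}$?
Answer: $47$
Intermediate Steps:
$C = 1$
$m{\left(f,L \right)} = 1$ ($m{\left(f,L \right)} = \frac{L + f}{L + f} = 1$)
$C N{\left(m{\left(4 \left(6 + 0\right),5 \right)} \right)} + O{\left(-2 \right)} = 1 \left(6 + 1\right)^{2} - 2 = 1 \cdot 7^{2} - 2 = 1 \cdot 49 - 2 = 49 - 2 = 47$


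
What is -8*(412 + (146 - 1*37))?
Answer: -4168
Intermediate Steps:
-8*(412 + (146 - 1*37)) = -8*(412 + (146 - 37)) = -8*(412 + 109) = -8*521 = -4168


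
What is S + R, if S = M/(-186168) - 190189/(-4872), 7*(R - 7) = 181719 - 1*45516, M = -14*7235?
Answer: 737102965687/37792104 ≈ 19504.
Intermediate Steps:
M = -101290
R = 136252/7 (R = 7 + (181719 - 1*45516)/7 = 7 + (181719 - 45516)/7 = 7 + (⅐)*136203 = 7 + 136203/7 = 136252/7 ≈ 19465.)
S = 1495857943/37792104 (S = -101290/(-186168) - 190189/(-4872) = -101290*(-1/186168) - 190189*(-1/4872) = 50645/93084 + 190189/4872 = 1495857943/37792104 ≈ 39.581)
S + R = 1495857943/37792104 + 136252/7 = 737102965687/37792104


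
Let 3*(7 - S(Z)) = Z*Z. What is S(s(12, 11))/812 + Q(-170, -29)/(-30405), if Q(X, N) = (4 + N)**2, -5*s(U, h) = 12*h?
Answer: -36791773/123444300 ≈ -0.29804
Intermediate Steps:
s(U, h) = -12*h/5
S(Z) = 7 - Z**2/3 (S(Z) = 7 - Z*Z/3 = 7 - Z**2/3)
S(s(12, 11))/812 + Q(-170, -29)/(-30405) = (7 - (-12/5*11)**2/3)/812 + (4 - 29)**2/(-30405) = (7 - (-132/5)**2/3)*(1/812) + (-25)**2*(-1/30405) = (7 - 1/3*17424/25)*(1/812) + 625*(-1/30405) = (7 - 5808/25)*(1/812) - 125/6081 = -5633/25*1/812 - 125/6081 = -5633/20300 - 125/6081 = -36791773/123444300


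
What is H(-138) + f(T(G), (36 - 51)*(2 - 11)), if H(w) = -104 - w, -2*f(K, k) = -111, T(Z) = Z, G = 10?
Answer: 179/2 ≈ 89.500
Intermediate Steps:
f(K, k) = 111/2 (f(K, k) = -½*(-111) = 111/2)
H(-138) + f(T(G), (36 - 51)*(2 - 11)) = (-104 - 1*(-138)) + 111/2 = (-104 + 138) + 111/2 = 34 + 111/2 = 179/2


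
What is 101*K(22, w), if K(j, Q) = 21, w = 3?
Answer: 2121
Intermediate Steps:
101*K(22, w) = 101*21 = 2121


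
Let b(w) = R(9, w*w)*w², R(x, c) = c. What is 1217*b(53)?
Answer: 9602715377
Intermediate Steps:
b(w) = w⁴ (b(w) = (w*w)*w² = w²*w² = w⁴)
1217*b(53) = 1217*53⁴ = 1217*7890481 = 9602715377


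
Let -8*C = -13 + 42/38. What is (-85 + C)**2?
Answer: 40284409/5776 ≈ 6974.4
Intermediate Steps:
C = 113/76 (C = -(-13 + 42/38)/8 = -(-13 + 42*(1/38))/8 = -(-13 + 21/19)/8 = -1/8*(-226/19) = 113/76 ≈ 1.4868)
(-85 + C)**2 = (-85 + 113/76)**2 = (-6347/76)**2 = 40284409/5776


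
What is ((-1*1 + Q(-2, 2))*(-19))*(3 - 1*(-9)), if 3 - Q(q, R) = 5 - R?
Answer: 228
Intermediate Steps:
Q(q, R) = -2 + R (Q(q, R) = 3 - (5 - R) = 3 + (-5 + R) = -2 + R)
((-1*1 + Q(-2, 2))*(-19))*(3 - 1*(-9)) = ((-1*1 + (-2 + 2))*(-19))*(3 - 1*(-9)) = ((-1 + 0)*(-19))*(3 + 9) = -1*(-19)*12 = 19*12 = 228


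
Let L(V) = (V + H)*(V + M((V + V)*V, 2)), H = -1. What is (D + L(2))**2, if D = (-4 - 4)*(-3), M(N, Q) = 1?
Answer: 729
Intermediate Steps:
L(V) = (1 + V)*(-1 + V) (L(V) = (V - 1)*(V + 1) = (-1 + V)*(1 + V) = (1 + V)*(-1 + V))
D = 24 (D = -8*(-3) = 24)
(D + L(2))**2 = (24 + (-1 + 2**2))**2 = (24 + (-1 + 4))**2 = (24 + 3)**2 = 27**2 = 729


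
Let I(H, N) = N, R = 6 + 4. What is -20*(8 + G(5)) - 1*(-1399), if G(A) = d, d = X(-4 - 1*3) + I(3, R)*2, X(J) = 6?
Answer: 719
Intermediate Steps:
R = 10
d = 26 (d = 6 + 10*2 = 6 + 20 = 26)
G(A) = 26
-20*(8 + G(5)) - 1*(-1399) = -20*(8 + 26) - 1*(-1399) = -20*34 + 1399 = -680 + 1399 = 719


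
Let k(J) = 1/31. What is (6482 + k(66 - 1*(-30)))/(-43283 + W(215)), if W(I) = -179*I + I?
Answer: -200943/2528143 ≈ -0.079482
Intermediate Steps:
k(J) = 1/31
W(I) = -178*I
(6482 + k(66 - 1*(-30)))/(-43283 + W(215)) = (6482 + 1/31)/(-43283 - 178*215) = 200943/(31*(-43283 - 38270)) = (200943/31)/(-81553) = (200943/31)*(-1/81553) = -200943/2528143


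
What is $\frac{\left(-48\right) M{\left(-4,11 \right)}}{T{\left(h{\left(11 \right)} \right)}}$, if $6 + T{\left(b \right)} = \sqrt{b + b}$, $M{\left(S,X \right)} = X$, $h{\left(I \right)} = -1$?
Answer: $\frac{1584}{19} + \frac{264 i \sqrt{2}}{19} \approx 83.368 + 19.65 i$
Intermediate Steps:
$T{\left(b \right)} = -6 + \sqrt{2} \sqrt{b}$ ($T{\left(b \right)} = -6 + \sqrt{b + b} = -6 + \sqrt{2 b} = -6 + \sqrt{2} \sqrt{b}$)
$\frac{\left(-48\right) M{\left(-4,11 \right)}}{T{\left(h{\left(11 \right)} \right)}} = \frac{\left(-48\right) 11}{-6 + \sqrt{2} \sqrt{-1}} = - \frac{528}{-6 + \sqrt{2} i} = - \frac{528}{-6 + i \sqrt{2}}$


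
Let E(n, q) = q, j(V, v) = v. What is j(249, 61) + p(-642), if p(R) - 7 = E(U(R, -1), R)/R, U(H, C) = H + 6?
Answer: 69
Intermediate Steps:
U(H, C) = 6 + H
p(R) = 8 (p(R) = 7 + R/R = 7 + 1 = 8)
j(249, 61) + p(-642) = 61 + 8 = 69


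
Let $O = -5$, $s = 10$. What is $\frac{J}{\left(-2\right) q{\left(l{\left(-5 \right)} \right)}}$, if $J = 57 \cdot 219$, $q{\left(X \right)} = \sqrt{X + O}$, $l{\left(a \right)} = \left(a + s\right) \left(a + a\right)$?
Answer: $\frac{12483 i \sqrt{55}}{110} \approx 841.6 i$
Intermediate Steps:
$l{\left(a \right)} = 2 a \left(10 + a\right)$ ($l{\left(a \right)} = \left(a + 10\right) \left(a + a\right) = \left(10 + a\right) 2 a = 2 a \left(10 + a\right)$)
$q{\left(X \right)} = \sqrt{-5 + X}$ ($q{\left(X \right)} = \sqrt{X - 5} = \sqrt{-5 + X}$)
$J = 12483$
$\frac{J}{\left(-2\right) q{\left(l{\left(-5 \right)} \right)}} = \frac{12483}{\left(-2\right) \sqrt{-5 + 2 \left(-5\right) \left(10 - 5\right)}} = \frac{12483}{\left(-2\right) \sqrt{-5 + 2 \left(-5\right) 5}} = \frac{12483}{\left(-2\right) \sqrt{-5 - 50}} = \frac{12483}{\left(-2\right) \sqrt{-55}} = \frac{12483}{\left(-2\right) i \sqrt{55}} = 12483 \frac{i \sqrt{55}}{110} = \frac{12483 i \sqrt{55}}{110}$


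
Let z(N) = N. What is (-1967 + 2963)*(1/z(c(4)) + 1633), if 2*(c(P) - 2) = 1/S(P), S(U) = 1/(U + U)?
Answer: 1626634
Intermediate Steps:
S(U) = 1/(2*U)
c(P) = 2 + P (c(P) = 2 + 1/(2*((1/(2*P)))) = 2 + (2*P)/2 = 2 + P)
(-1967 + 2963)*(1/z(c(4)) + 1633) = (-1967 + 2963)*(1/(2 + 4) + 1633) = 996*(1/6 + 1633) = 996*(⅙ + 1633) = 996*(9799/6) = 1626634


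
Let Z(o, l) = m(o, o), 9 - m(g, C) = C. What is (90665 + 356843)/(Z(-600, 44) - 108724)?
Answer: -447508/108115 ≈ -4.1392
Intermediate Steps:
m(g, C) = 9 - C
Z(o, l) = 9 - o
(90665 + 356843)/(Z(-600, 44) - 108724) = (90665 + 356843)/((9 - 1*(-600)) - 108724) = 447508/((9 + 600) - 108724) = 447508/(609 - 108724) = 447508/(-108115) = 447508*(-1/108115) = -447508/108115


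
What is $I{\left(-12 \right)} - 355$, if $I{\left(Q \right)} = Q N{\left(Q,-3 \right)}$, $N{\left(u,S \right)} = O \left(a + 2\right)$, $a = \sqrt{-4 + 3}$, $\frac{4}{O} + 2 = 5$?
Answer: $-387 - 16 i \approx -387.0 - 16.0 i$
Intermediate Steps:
$O = \frac{4}{3}$ ($O = \frac{4}{-2 + 5} = \frac{4}{3} \approx 1.3333$)
$a = i$ ($a = \sqrt{-1} = i \approx 1.0 i$)
$N{\left(u,S \right)} = \frac{8}{3} + \frac{4 i}{3}$ ($N{\left(u,S \right)} = \frac{4 \left(i + 2\right)}{3} = \frac{4 \left(2 + i\right)}{3} = \frac{8}{3} + \frac{4 i}{3}$)
$I{\left(Q \right)} = Q \left(\frac{8}{3} + \frac{4 i}{3}\right)$
$I{\left(-12 \right)} - 355 = \frac{4}{3} \left(-12\right) \left(2 + i\right) - 355 = \left(-32 - 16 i\right) - 355 = -387 - 16 i$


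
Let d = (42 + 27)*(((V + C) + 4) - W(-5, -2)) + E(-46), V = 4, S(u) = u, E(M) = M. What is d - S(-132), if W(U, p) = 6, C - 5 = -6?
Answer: 155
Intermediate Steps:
C = -1 (C = 5 - 6 = -1)
d = 23 (d = (42 + 27)*(((4 - 1) + 4) - 1*6) - 46 = 69*((3 + 4) - 6) - 46 = 69*(7 - 6) - 46 = 69*1 - 46 = 69 - 46 = 23)
d - S(-132) = 23 - 1*(-132) = 23 + 132 = 155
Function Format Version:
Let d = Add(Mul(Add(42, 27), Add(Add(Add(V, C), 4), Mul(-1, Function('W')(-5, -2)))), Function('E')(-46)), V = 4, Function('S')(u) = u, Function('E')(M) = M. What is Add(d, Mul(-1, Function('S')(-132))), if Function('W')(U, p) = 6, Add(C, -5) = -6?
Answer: 155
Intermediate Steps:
C = -1 (C = Add(5, -6) = -1)
d = 23 (d = Add(Mul(Add(42, 27), Add(Add(Add(4, -1), 4), Mul(-1, 6))), -46) = Add(Mul(69, Add(Add(3, 4), -6)), -46) = Add(Mul(69, Add(7, -6)), -46) = Add(Mul(69, 1), -46) = Add(69, -46) = 23)
Add(d, Mul(-1, Function('S')(-132))) = Add(23, Mul(-1, -132)) = Add(23, 132) = 155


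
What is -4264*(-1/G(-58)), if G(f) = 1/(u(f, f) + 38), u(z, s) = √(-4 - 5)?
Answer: 162032 + 12792*I ≈ 1.6203e+5 + 12792.0*I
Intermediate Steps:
u(z, s) = 3*I (u(z, s) = √(-9) = 3*I)
G(f) = (38 - 3*I)/1453 (G(f) = 1/(3*I + 38) = 1/(38 + 3*I) = (38 - 3*I)/1453)
-4264*(-1/G(-58)) = -4264*(-1453*(38/1453 + 3*I/1453)) = -4264*1453*(-38/1453 - 3*I/1453) = -6195592*(-38/1453 - 3*I/1453)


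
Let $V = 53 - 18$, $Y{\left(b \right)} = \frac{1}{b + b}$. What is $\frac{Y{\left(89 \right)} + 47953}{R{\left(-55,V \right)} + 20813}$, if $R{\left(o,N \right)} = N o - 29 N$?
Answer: $\frac{8535635}{3181394} \approx 2.683$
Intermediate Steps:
$Y{\left(b \right)} = \frac{1}{2 b}$
$V = 35$
$R{\left(o,N \right)} = - 29 N + N o$
$\frac{Y{\left(89 \right)} + 47953}{R{\left(-55,V \right)} + 20813} = \frac{\frac{1}{2 \cdot 89} + 47953}{35 \left(-29 - 55\right) + 20813} = \frac{\frac{1}{2} \cdot \frac{1}{89} + 47953}{35 \left(-84\right) + 20813} = \frac{\frac{1}{178} + 47953}{-2940 + 20813} = \frac{8535635}{178 \cdot 17873} = \frac{8535635}{178} \cdot \frac{1}{17873} = \frac{8535635}{3181394}$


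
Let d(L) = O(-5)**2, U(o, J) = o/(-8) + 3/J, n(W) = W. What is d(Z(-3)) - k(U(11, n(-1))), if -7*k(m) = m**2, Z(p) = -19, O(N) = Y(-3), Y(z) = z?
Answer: 751/64 ≈ 11.734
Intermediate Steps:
O(N) = -3
U(o, J) = 3/J - o/8 (U(o, J) = o*(-1/8) + 3/J = -o/8 + 3/J = 3/J - o/8)
k(m) = -m**2/7
d(L) = 9 (d(L) = (-3)**2 = 9)
d(Z(-3)) - k(U(11, n(-1))) = 9 - (-1)*(3/(-1) - 1/8*11)**2/7 = 9 - (-1)*(3*(-1) - 11/8)**2/7 = 9 - (-1)*(-3 - 11/8)**2/7 = 9 - (-1)*(-35/8)**2/7 = 9 - (-1)*1225/(7*64) = 9 - 1*(-175/64) = 9 + 175/64 = 751/64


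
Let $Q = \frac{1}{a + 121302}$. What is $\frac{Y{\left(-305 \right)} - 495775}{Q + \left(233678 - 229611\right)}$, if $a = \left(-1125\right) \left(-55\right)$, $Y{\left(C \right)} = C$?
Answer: $- \frac{349501716}{2865311} \approx -121.98$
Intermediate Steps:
$a = 61875$
$Q = \frac{1}{183177}$ ($Q = \frac{1}{61875 + 121302} = \frac{1}{183177} \approx 5.4592 \cdot 10^{-6}$)
$\frac{Y{\left(-305 \right)} - 495775}{Q + \left(233678 - 229611\right)} = \frac{-305 - 495775}{\frac{1}{183177} + \left(233678 - 229611\right)} = - \frac{496080}{\frac{1}{183177} + \left(233678 - 229611\right)} = - \frac{496080}{\frac{1}{183177} + 4067} = - \frac{496080}{\frac{744980860}{183177}} = \left(-496080\right) \frac{183177}{744980860} = - \frac{349501716}{2865311}$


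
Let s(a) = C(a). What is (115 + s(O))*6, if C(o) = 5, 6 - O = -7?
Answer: 720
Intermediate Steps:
O = 13 (O = 6 - 1*(-7) = 6 + 7 = 13)
s(a) = 5
(115 + s(O))*6 = (115 + 5)*6 = 120*6 = 720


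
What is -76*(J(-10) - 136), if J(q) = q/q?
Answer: 10260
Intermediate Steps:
J(q) = 1
-76*(J(-10) - 136) = -76*(1 - 136) = -76*(-135) = 10260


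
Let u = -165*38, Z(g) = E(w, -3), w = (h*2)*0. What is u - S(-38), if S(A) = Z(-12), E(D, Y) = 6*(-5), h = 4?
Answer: -6240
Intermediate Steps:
w = 0 (w = (4*2)*0 = 8*0 = 0)
E(D, Y) = -30
Z(g) = -30
S(A) = -30
u = -6270
u - S(-38) = -6270 - 1*(-30) = -6270 + 30 = -6240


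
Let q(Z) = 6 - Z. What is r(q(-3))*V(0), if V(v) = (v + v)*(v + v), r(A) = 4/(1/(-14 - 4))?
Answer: 0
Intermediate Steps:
r(A) = -72 (r(A) = 4/(1/(-18)) = 4/(-1/18) = 4*(-18) = -72)
V(v) = 4*v² (V(v) = (2*v)*(2*v) = 4*v²)
r(q(-3))*V(0) = -288*0² = -288*0 = -72*0 = 0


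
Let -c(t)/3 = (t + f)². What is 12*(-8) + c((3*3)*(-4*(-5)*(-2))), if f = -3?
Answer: -395403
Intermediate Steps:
c(t) = -3*(-3 + t)² (c(t) = -3*(t - 3)² = -3*(-3 + t)²)
12*(-8) + c((3*3)*(-4*(-5)*(-2))) = 12*(-8) - 3*(-3 + (3*3)*(-4*(-5)*(-2)))² = -96 - 3*(-3 + 9*(20*(-2)))² = -96 - 3*(-3 + 9*(-40))² = -96 - 3*(-3 - 360)² = -96 - 3*(-363)² = -96 - 3*131769 = -96 - 395307 = -395403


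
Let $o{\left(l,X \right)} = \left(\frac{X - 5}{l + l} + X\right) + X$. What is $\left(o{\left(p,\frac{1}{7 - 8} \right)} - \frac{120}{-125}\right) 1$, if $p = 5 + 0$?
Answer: $- \frac{41}{25} \approx -1.64$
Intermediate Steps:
$p = 5$
$o{\left(l,X \right)} = 2 X + \frac{-5 + X}{2 l}$ ($o{\left(l,X \right)} = \left(\frac{-5 + X}{2 l} + X\right) + X = \left(X + \frac{-5 + X}{2 l}\right) + X = 2 X + \frac{-5 + X}{2 l}$)
$\left(o{\left(p,\frac{1}{7 - 8} \right)} - \frac{120}{-125}\right) 1 = \left(\frac{-5 + \frac{1}{7 - 8} + 4 \frac{1}{7 - 8} \cdot 5}{2 \cdot 5} - \frac{120}{-125}\right) 1 = \left(\frac{1}{2} \cdot \frac{1}{5} \left(-5 + \frac{1}{-1} + 4 \frac{1}{-1} \cdot 5\right) - - \frac{24}{25}\right) 1 = \left(\frac{1}{2} \cdot \frac{1}{5} \left(-5 - 1 + 4 \left(-1\right) 5\right) + \frac{24}{25}\right) 1 = \left(\frac{1}{2} \cdot \frac{1}{5} \left(-5 - 1 - 20\right) + \frac{24}{25}\right) 1 = \left(\frac{1}{2} \cdot \frac{1}{5} \left(-26\right) + \frac{24}{25}\right) 1 = \left(- \frac{13}{5} + \frac{24}{25}\right) 1 = \left(- \frac{41}{25}\right) 1 = - \frac{41}{25}$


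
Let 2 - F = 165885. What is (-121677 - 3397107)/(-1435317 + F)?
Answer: 219924/100075 ≈ 2.1976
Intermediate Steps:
F = -165883 (F = 2 - 1*165885 = 2 - 165885 = -165883)
(-121677 - 3397107)/(-1435317 + F) = (-121677 - 3397107)/(-1435317 - 165883) = -3518784/(-1601200) = -3518784*(-1/1601200) = 219924/100075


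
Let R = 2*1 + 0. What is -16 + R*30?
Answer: 44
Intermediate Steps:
R = 2 (R = 2 + 0 = 2)
-16 + R*30 = -16 + 2*30 = -16 + 60 = 44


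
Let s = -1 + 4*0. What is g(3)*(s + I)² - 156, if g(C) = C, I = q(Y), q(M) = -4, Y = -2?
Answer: -81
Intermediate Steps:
I = -4
s = -1 (s = -1 + 0 = -1)
g(3)*(s + I)² - 156 = 3*(-1 - 4)² - 156 = 3*(-5)² - 156 = 3*25 - 156 = 75 - 156 = -81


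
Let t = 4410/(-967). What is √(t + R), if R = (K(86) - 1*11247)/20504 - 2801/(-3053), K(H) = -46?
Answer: I*√3841778932036650477070/30266477252 ≈ 2.0479*I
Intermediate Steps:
t = -4410/967 (t = 4410*(-1/967) = -4410/967 ≈ -4.5605)
R = 22954175/62598712 (R = (-46 - 1*11247)/20504 - 2801/(-3053) = (-46 - 11247)*(1/20504) - 2801*(-1/3053) = -11293*1/20504 + 2801/3053 = -11293/20504 + 2801/3053 = 22954175/62598712 ≈ 0.36669)
√(t + R) = √(-4410/967 + 22954175/62598712) = √(-253863632695/60532954504) = I*√3841778932036650477070/30266477252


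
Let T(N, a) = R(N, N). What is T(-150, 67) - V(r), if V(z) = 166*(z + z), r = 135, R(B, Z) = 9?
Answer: -44811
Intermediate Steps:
T(N, a) = 9
V(z) = 332*z (V(z) = 166*(2*z) = 332*z)
T(-150, 67) - V(r) = 9 - 332*135 = 9 - 1*44820 = 9 - 44820 = -44811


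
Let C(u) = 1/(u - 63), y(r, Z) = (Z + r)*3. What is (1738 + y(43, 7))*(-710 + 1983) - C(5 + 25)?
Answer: 79312993/33 ≈ 2.4034e+6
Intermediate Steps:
y(r, Z) = 3*Z + 3*r
C(u) = 1/(-63 + u)
(1738 + y(43, 7))*(-710 + 1983) - C(5 + 25) = (1738 + (3*7 + 3*43))*(-710 + 1983) - 1/(-63 + (5 + 25)) = (1738 + (21 + 129))*1273 - 1/(-63 + 30) = (1738 + 150)*1273 - 1/(-33) = 1888*1273 - 1*(-1/33) = 2403424 + 1/33 = 79312993/33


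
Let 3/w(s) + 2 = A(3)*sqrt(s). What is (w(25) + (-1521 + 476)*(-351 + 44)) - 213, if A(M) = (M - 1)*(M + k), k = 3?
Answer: 18594919/58 ≈ 3.2060e+5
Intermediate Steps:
A(M) = (-1 + M)*(3 + M) (A(M) = (M - 1)*(M + 3) = (-1 + M)*(3 + M))
w(s) = 3/(-2 + 12*sqrt(s)) (w(s) = 3/(-2 + (-3 + 3**2 + 2*3)*sqrt(s)) = 3/(-2 + (-3 + 9 + 6)*sqrt(s)) = 3/(-2 + 12*sqrt(s)))
(w(25) + (-1521 + 476)*(-351 + 44)) - 213 = (3/(2*(-1 + 6*sqrt(25))) + (-1521 + 476)*(-351 + 44)) - 213 = (3/(2*(-1 + 6*5)) - 1045*(-307)) - 213 = (3/(2*(-1 + 30)) + 320815) - 213 = ((3/2)/29 + 320815) - 213 = ((3/2)*(1/29) + 320815) - 213 = (3/58 + 320815) - 213 = 18607273/58 - 213 = 18594919/58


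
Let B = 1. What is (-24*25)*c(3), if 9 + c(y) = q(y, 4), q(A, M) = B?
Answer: 4800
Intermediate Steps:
q(A, M) = 1
c(y) = -8 (c(y) = -9 + 1 = -8)
(-24*25)*c(3) = -24*25*(-8) = -600*(-8) = 4800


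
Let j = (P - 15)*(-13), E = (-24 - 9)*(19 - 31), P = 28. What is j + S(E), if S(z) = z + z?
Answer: 623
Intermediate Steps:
E = 396 (E = -33*(-12) = 396)
S(z) = 2*z
j = -169 (j = (28 - 15)*(-13) = 13*(-13) = -169)
j + S(E) = -169 + 2*396 = -169 + 792 = 623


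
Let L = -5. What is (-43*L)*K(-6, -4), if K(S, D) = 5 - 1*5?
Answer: 0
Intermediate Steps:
K(S, D) = 0 (K(S, D) = 5 - 5 = 0)
(-43*L)*K(-6, -4) = -43*(-5)*0 = 215*0 = 0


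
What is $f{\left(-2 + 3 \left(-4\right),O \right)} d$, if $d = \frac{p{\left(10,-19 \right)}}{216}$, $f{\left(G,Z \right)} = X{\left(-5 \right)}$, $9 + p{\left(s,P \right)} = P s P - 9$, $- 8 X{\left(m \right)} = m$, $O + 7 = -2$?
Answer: $\frac{2245}{216} \approx 10.394$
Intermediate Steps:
$O = -9$ ($O = -7 - 2 = -9$)
$X{\left(m \right)} = - \frac{m}{8}$
$p{\left(s,P \right)} = -18 + s P^{2}$ ($p{\left(s,P \right)} = -9 + \left(P s P - 9\right) = -9 + \left(s P^{2} - 9\right) = -9 + \left(-9 + s P^{2}\right) = -18 + s P^{2}$)
$f{\left(G,Z \right)} = \frac{5}{8}$ ($f{\left(G,Z \right)} = \left(- \frac{1}{8}\right) \left(-5\right) = \frac{5}{8}$)
$d = \frac{449}{27}$ ($d = \frac{-18 + 10 \left(-19\right)^{2}}{216} = \left(-18 + 10 \cdot 361\right) \frac{1}{216} = \left(-18 + 3610\right) \frac{1}{216} = 3592 \cdot \frac{1}{216} = \frac{449}{27} \approx 16.63$)
$f{\left(-2 + 3 \left(-4\right),O \right)} d = \frac{5}{8} \cdot \frac{449}{27} = \frac{2245}{216}$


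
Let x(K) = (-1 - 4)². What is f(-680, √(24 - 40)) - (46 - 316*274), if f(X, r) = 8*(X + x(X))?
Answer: 81298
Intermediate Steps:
x(K) = 25 (x(K) = (-5)² = 25)
f(X, r) = 200 + 8*X (f(X, r) = 8*(X + 25) = 8*(25 + X) = 200 + 8*X)
f(-680, √(24 - 40)) - (46 - 316*274) = (200 + 8*(-680)) - (46 - 316*274) = (200 - 5440) - (46 - 86584) = -5240 - 1*(-86538) = -5240 + 86538 = 81298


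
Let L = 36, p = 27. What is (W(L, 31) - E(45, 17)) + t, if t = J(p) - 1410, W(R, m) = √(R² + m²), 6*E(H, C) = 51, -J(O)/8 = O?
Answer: -3269/2 + √2257 ≈ -1587.0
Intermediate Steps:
J(O) = -8*O
E(H, C) = 17/2 (E(H, C) = (⅙)*51 = 17/2)
t = -1626 (t = -8*27 - 1410 = -216 - 1410 = -1626)
(W(L, 31) - E(45, 17)) + t = (√(36² + 31²) - 1*17/2) - 1626 = (√(1296 + 961) - 17/2) - 1626 = (√2257 - 17/2) - 1626 = (-17/2 + √2257) - 1626 = -3269/2 + √2257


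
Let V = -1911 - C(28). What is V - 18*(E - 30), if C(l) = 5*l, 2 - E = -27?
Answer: -2033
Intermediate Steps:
E = 29 (E = 2 - 1*(-27) = 2 + 27 = 29)
V = -2051 (V = -1911 - 5*28 = -1911 - 1*140 = -1911 - 140 = -2051)
V - 18*(E - 30) = -2051 - 18*(29 - 30) = -2051 - 18*(-1) = -2051 + 18 = -2033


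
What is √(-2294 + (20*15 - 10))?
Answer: 2*I*√501 ≈ 44.766*I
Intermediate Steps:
√(-2294 + (20*15 - 10)) = √(-2294 + (300 - 10)) = √(-2294 + 290) = √(-2004) = 2*I*√501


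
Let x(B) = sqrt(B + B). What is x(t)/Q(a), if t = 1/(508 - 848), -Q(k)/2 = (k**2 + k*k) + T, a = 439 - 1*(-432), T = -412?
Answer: -I*sqrt(170)/515735800 ≈ -2.5281e-8*I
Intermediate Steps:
a = 871 (a = 439 + 432 = 871)
Q(k) = 824 - 4*k**2 (Q(k) = -2*((k**2 + k*k) - 412) = -2*((k**2 + k**2) - 412) = -2*(2*k**2 - 412) = -2*(-412 + 2*k**2) = 824 - 4*k**2)
t = -1/340 (t = 1/(-340) = -1/340 ≈ -0.0029412)
x(B) = sqrt(2)*sqrt(B) (x(B) = sqrt(2*B) = sqrt(2)*sqrt(B))
x(t)/Q(a) = (sqrt(2)*sqrt(-1/340))/(824 - 4*871**2) = (sqrt(2)*(I*sqrt(85)/170))/(824 - 4*758641) = (I*sqrt(170)/170)/(824 - 3034564) = (I*sqrt(170)/170)/(-3033740) = (I*sqrt(170)/170)*(-1/3033740) = -I*sqrt(170)/515735800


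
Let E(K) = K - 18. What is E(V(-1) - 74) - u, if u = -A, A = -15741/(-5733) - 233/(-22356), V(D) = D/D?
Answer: -1256661187/14240772 ≈ -88.244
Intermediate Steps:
V(D) = 1
A = 39249065/14240772 (A = -15741*(-1/5733) - 233*(-1/22356) = 1749/637 + 233/22356 = 39249065/14240772 ≈ 2.7561)
E(K) = -18 + K
u = -39249065/14240772 (u = -1*39249065/14240772 = -39249065/14240772 ≈ -2.7561)
E(V(-1) - 74) - u = (-18 + (1 - 74)) - 1*(-39249065/14240772) = (-18 - 73) + 39249065/14240772 = -91 + 39249065/14240772 = -1256661187/14240772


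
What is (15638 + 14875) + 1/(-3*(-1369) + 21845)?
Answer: 791873377/25952 ≈ 30513.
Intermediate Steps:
(15638 + 14875) + 1/(-3*(-1369) + 21845) = 30513 + 1/(4107 + 21845) = 30513 + 1/25952 = 791873377/25952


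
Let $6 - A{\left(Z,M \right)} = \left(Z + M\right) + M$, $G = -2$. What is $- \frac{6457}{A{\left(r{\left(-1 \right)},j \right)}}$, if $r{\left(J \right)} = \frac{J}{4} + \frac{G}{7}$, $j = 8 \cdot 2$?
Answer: $\frac{180796}{713} \approx 253.57$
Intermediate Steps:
$j = 16$
$r{\left(J \right)} = - \frac{2}{7} + \frac{J}{4}$ ($r{\left(J \right)} = \frac{J}{4} - \frac{2}{7} = - \frac{2}{7} + \frac{J}{4}$)
$A{\left(Z,M \right)} = 6 - Z - 2 M$ ($A{\left(Z,M \right)} = 6 - \left(\left(Z + M\right) + M\right) = 6 - \left(\left(M + Z\right) + M\right) = 6 - \left(Z + 2 M\right) = 6 - Z - 2 M$)
$- \frac{6457}{A{\left(r{\left(-1 \right)},j \right)}} = - \frac{6457}{6 - \left(- \frac{2}{7} + \frac{1}{4} \left(-1\right)\right) - 32} = - \frac{6457}{6 - \left(- \frac{2}{7} - \frac{1}{4}\right) - 32} = - \frac{6457}{6 - - \frac{15}{28} - 32} = - \frac{6457}{6 + \frac{15}{28} - 32} = - \frac{6457}{- \frac{713}{28}} = \left(-6457\right) \left(- \frac{28}{713}\right) = \frac{180796}{713}$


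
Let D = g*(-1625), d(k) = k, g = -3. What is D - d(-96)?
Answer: 4971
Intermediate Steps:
D = 4875 (D = -3*(-1625) = 4875)
D - d(-96) = 4875 - 1*(-96) = 4875 + 96 = 4971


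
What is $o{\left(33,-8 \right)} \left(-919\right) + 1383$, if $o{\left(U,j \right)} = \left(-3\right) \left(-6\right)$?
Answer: $-15159$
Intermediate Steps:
$o{\left(U,j \right)} = 18$
$o{\left(33,-8 \right)} \left(-919\right) + 1383 = 18 \left(-919\right) + 1383 = -16542 + 1383 = -15159$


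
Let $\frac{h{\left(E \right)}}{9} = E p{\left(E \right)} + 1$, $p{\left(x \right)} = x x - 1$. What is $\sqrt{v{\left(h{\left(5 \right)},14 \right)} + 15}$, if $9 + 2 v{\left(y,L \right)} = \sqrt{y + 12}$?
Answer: $\frac{\sqrt{42 + 2 \sqrt{1101}}}{2} \approx 5.2049$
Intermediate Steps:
$p{\left(x \right)} = -1 + x^{2}$ ($p{\left(x \right)} = x^{2} - 1 = -1 + x^{2}$)
$h{\left(E \right)} = 9 + 9 E \left(-1 + E^{2}\right)$ ($h{\left(E \right)} = 9 \left(E \left(-1 + E^{2}\right) + 1\right) = 9 \left(1 + E \left(-1 + E^{2}\right)\right) = 9 + 9 E \left(-1 + E^{2}\right)$)
$v{\left(y,L \right)} = - \frac{9}{2} + \frac{\sqrt{12 + y}}{2}$ ($v{\left(y,L \right)} = - \frac{9}{2} + \frac{\sqrt{y + 12}}{2} = - \frac{9}{2} + \frac{\sqrt{12 + y}}{2}$)
$\sqrt{v{\left(h{\left(5 \right)},14 \right)} + 15} = \sqrt{\left(- \frac{9}{2} + \frac{\sqrt{12 + \left(9 - 45 + 9 \cdot 5^{3}\right)}}{2}\right) + 15} = \sqrt{\left(- \frac{9}{2} + \frac{\sqrt{12 + \left(9 - 45 + 9 \cdot 125\right)}}{2}\right) + 15} = \sqrt{\left(- \frac{9}{2} + \frac{\sqrt{12 + \left(9 - 45 + 1125\right)}}{2}\right) + 15} = \sqrt{\left(- \frac{9}{2} + \frac{\sqrt{12 + 1089}}{2}\right) + 15} = \sqrt{\left(- \frac{9}{2} + \frac{\sqrt{1101}}{2}\right) + 15} = \sqrt{\frac{21}{2} + \frac{\sqrt{1101}}{2}}$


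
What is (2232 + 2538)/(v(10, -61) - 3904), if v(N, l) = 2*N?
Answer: -2385/1942 ≈ -1.2281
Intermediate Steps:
(2232 + 2538)/(v(10, -61) - 3904) = (2232 + 2538)/(2*10 - 3904) = 4770/(20 - 3904) = 4770/(-3884) = 4770*(-1/3884) = -2385/1942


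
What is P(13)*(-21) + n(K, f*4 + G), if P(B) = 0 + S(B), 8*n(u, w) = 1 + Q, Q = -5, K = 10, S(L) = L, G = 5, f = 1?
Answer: -547/2 ≈ -273.50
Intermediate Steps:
n(u, w) = -1/2 (n(u, w) = (1 - 5)/8 = (1/8)*(-4) = -1/2)
P(B) = B (P(B) = 0 + B = B)
P(13)*(-21) + n(K, f*4 + G) = 13*(-21) - 1/2 = -273 - 1/2 = -547/2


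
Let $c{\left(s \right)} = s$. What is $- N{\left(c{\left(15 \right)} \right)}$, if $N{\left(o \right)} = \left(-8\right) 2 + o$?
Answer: $1$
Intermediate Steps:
$N{\left(o \right)} = -16 + o$
$- N{\left(c{\left(15 \right)} \right)} = - (-16 + 15) = \left(-1\right) \left(-1\right) = 1$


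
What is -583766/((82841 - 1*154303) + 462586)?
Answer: -291883/195562 ≈ -1.4925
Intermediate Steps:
-583766/((82841 - 1*154303) + 462586) = -583766/((82841 - 154303) + 462586) = -583766/(-71462 + 462586) = -583766/391124 = -583766*1/391124 = -291883/195562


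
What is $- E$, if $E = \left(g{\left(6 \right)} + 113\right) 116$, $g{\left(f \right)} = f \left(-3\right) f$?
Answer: $-580$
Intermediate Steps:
$g{\left(f \right)} = - 3 f^{2}$ ($g{\left(f \right)} = - 3 f f = - 3 f^{2}$)
$E = 580$ ($E = \left(- 3 \cdot 6^{2} + 113\right) 116 = \left(\left(-3\right) 36 + 113\right) 116 = \left(-108 + 113\right) 116 = 5 \cdot 116 = 580$)
$- E = \left(-1\right) 580 = -580$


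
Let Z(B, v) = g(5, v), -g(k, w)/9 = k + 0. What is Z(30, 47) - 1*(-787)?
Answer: 742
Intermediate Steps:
g(k, w) = -9*k (g(k, w) = -9*(k + 0) = -9*k)
Z(B, v) = -45 (Z(B, v) = -9*5 = -45)
Z(30, 47) - 1*(-787) = -45 - 1*(-787) = -45 + 787 = 742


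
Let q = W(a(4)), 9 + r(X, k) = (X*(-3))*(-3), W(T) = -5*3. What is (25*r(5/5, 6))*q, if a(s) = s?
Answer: 0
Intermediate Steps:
W(T) = -15
r(X, k) = -9 + 9*X (r(X, k) = -9 + (X*(-3))*(-3) = -9 - 3*X*(-3) = -9 + 9*X)
q = -15
(25*r(5/5, 6))*q = (25*(-9 + 9*(5/5)))*(-15) = (25*(-9 + 9*(5*(⅕))))*(-15) = (25*(-9 + 9*1))*(-15) = (25*(-9 + 9))*(-15) = (25*0)*(-15) = 0*(-15) = 0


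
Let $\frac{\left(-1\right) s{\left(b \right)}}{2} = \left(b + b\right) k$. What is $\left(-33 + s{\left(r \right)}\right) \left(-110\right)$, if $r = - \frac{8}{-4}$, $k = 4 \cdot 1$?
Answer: $7150$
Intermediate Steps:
$k = 4$
$r = 2$ ($r = \left(-8\right) \left(- \frac{1}{4}\right) = 2$)
$s{\left(b \right)} = - 16 b$ ($s{\left(b \right)} = - 2 \left(b + b\right) 4 = - 2 \cdot 2 b 4 = - 2 \cdot 8 b = - 16 b$)
$\left(-33 + s{\left(r \right)}\right) \left(-110\right) = \left(-33 - 32\right) \left(-110\right) = \left(-65\right) \left(-110\right) = 7150$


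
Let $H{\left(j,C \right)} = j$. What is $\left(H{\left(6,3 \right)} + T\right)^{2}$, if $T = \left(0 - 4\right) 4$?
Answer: $100$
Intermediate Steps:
$T = -16$ ($T = \left(-4\right) 4 = -16$)
$\left(H{\left(6,3 \right)} + T\right)^{2} = \left(6 - 16\right)^{2} = \left(-10\right)^{2} = 100$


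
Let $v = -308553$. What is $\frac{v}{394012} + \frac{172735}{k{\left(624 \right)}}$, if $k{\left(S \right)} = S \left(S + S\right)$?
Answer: $- \frac{43056650759}{76709408256} \approx -0.5613$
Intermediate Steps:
$k{\left(S \right)} = 2 S^{2}$ ($k{\left(S \right)} = S 2 S = 2 S^{2}$)
$\frac{v}{394012} + \frac{172735}{k{\left(624 \right)}} = - \frac{308553}{394012} + \frac{172735}{2 \cdot 624^{2}} = \left(-308553\right) \frac{1}{394012} + \frac{172735}{2 \cdot 389376} = - \frac{308553}{394012} + \frac{172735}{778752} = - \frac{43056650759}{76709408256}$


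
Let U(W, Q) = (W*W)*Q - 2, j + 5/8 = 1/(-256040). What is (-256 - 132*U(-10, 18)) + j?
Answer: -30416607853/128020 ≈ -2.3759e+5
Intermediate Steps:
j = -80013/128020 (j = -5/8 + 1/(-256040) = -5/8 - 1/256040 = -80013/128020 ≈ -0.62500)
U(W, Q) = -2 + Q*W**2 (U(W, Q) = W**2*Q - 2 = Q*W**2 - 2 = -2 + Q*W**2)
(-256 - 132*U(-10, 18)) + j = (-256 - 132*(-2 + 18*(-10)**2)) - 80013/128020 = (-256 - 132*(-2 + 18*100)) - 80013/128020 = (-256 - 132*(-2 + 1800)) - 80013/128020 = (-256 - 132*1798) - 80013/128020 = (-256 - 237336) - 80013/128020 = -237592 - 80013/128020 = -30416607853/128020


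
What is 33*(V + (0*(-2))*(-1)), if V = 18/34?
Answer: 297/17 ≈ 17.471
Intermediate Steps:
V = 9/17 (V = 18*(1/34) = 9/17 ≈ 0.52941)
33*(V + (0*(-2))*(-1)) = 33*(9/17 + (0*(-2))*(-1)) = 33*(9/17 + 0*(-1)) = 33*(9/17 + 0) = 33*(9/17) = 297/17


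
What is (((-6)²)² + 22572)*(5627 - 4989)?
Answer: 15227784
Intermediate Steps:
(((-6)²)² + 22572)*(5627 - 4989) = (36² + 22572)*638 = (1296 + 22572)*638 = 23868*638 = 15227784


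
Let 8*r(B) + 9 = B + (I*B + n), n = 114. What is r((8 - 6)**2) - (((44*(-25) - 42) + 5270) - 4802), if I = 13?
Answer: 5553/8 ≈ 694.13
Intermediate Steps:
r(B) = 105/8 + 7*B/4 (r(B) = -9/8 + (B + (13*B + 114))/8 = -9/8 + (B + (114 + 13*B))/8 = -9/8 + (114 + 14*B)/8 = -9/8 + (57/4 + 7*B/4) = 105/8 + 7*B/4)
r((8 - 6)**2) - (((44*(-25) - 42) + 5270) - 4802) = (105/8 + 7*(8 - 6)**2/4) - (((44*(-25) - 42) + 5270) - 4802) = (105/8 + (7/4)*2**2) - (((-1100 - 42) + 5270) - 4802) = (105/8 + (7/4)*4) - ((-1142 + 5270) - 4802) = (105/8 + 7) - (4128 - 4802) = 161/8 - 1*(-674) = 161/8 + 674 = 5553/8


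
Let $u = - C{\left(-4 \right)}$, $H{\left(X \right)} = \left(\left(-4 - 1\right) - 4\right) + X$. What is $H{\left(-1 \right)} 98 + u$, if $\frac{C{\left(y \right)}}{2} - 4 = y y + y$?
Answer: $-1012$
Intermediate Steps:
$H{\left(X \right)} = -9 + X$ ($H{\left(X \right)} = \left(\left(-4 - 1\right) - 4\right) + X = \left(-5 - 4\right) + X = -9 + X$)
$C{\left(y \right)} = 8 + 2 y + 2 y^{2}$ ($C{\left(y \right)} = 8 + 2 \left(y y + y\right) = 8 + 2 \left(y^{2} + y\right) = 8 + 2 \left(y + y^{2}\right) = 8 + \left(2 y + 2 y^{2}\right) = 8 + 2 y + 2 y^{2}$)
$u = -32$ ($u = - (8 + 2 \left(-4\right) + 2 \left(-4\right)^{2}) = - (8 - 8 + 2 \cdot 16) = - (8 - 8 + 32) = \left(-1\right) 32 = -32$)
$H{\left(-1 \right)} 98 + u = \left(-9 - 1\right) 98 - 32 = \left(-10\right) 98 - 32 = -980 - 32 = -1012$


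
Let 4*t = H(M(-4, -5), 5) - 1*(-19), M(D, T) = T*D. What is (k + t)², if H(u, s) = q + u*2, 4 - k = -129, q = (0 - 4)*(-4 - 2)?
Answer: 378225/16 ≈ 23639.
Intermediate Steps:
q = 24 (q = -4*(-6) = 24)
k = 133 (k = 4 - 1*(-129) = 4 + 129 = 133)
M(D, T) = D*T
H(u, s) = 24 + 2*u (H(u, s) = 24 + u*2 = 24 + 2*u)
t = 83/4 (t = ((24 + 2*(-4*(-5))) - 1*(-19))/4 = ((24 + 2*20) + 19)/4 = ((24 + 40) + 19)/4 = (64 + 19)/4 = (¼)*83 = 83/4 ≈ 20.750)
(k + t)² = (133 + 83/4)² = (615/4)² = 378225/16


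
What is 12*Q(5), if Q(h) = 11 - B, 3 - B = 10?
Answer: 216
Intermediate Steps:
B = -7 (B = 3 - 1*10 = 3 - 10 = -7)
Q(h) = 18 (Q(h) = 11 - 1*(-7) = 11 + 7 = 18)
12*Q(5) = 12*18 = 216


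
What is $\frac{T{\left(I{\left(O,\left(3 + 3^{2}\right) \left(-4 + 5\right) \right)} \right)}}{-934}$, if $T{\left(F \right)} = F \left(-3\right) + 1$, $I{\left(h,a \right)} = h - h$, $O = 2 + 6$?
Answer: $- \frac{1}{934} \approx -0.0010707$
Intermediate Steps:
$O = 8$
$I{\left(h,a \right)} = 0$
$T{\left(F \right)} = 1 - 3 F$ ($T{\left(F \right)} = - 3 F + 1 = 1 - 3 F$)
$\frac{T{\left(I{\left(O,\left(3 + 3^{2}\right) \left(-4 + 5\right) \right)} \right)}}{-934} = \frac{1 - 0}{-934} = \left(1 + 0\right) \left(- \frac{1}{934}\right) = 1 \left(- \frac{1}{934}\right) = - \frac{1}{934}$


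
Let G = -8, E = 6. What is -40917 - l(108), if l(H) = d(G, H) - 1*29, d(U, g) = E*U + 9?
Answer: -40849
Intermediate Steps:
d(U, g) = 9 + 6*U (d(U, g) = 6*U + 9 = 9 + 6*U)
l(H) = -68 (l(H) = (9 + 6*(-8)) - 1*29 = (9 - 48) - 29 = -39 - 29 = -68)
-40917 - l(108) = -40917 - 1*(-68) = -40917 + 68 = -40849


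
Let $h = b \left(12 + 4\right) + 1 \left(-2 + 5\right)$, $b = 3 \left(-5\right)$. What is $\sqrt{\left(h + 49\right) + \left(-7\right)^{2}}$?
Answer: $i \sqrt{139} \approx 11.79 i$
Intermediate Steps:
$b = -15$
$h = -237$ ($h = - 15 \left(12 + 4\right) + 1 \left(-2 + 5\right) = \left(-15\right) 16 + 1 \cdot 3 = -240 + 3 = -237$)
$\sqrt{\left(h + 49\right) + \left(-7\right)^{2}} = \sqrt{\left(-237 + 49\right) + \left(-7\right)^{2}} = \sqrt{-188 + 49} = \sqrt{-139} = i \sqrt{139}$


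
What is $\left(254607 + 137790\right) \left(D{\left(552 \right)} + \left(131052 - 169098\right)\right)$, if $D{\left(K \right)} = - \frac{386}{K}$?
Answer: $- \frac{1373505780311}{92} \approx -1.4929 \cdot 10^{10}$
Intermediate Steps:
$\left(254607 + 137790\right) \left(D{\left(552 \right)} + \left(131052 - 169098\right)\right) = \left(254607 + 137790\right) \left(- \frac{386}{552} + \left(131052 - 169098\right)\right) = 392397 \left(\left(-386\right) \frac{1}{552} - 38046\right) = 392397 \left(- \frac{193}{276} - 38046\right) = 392397 \left(- \frac{10500889}{276}\right) = - \frac{1373505780311}{92}$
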